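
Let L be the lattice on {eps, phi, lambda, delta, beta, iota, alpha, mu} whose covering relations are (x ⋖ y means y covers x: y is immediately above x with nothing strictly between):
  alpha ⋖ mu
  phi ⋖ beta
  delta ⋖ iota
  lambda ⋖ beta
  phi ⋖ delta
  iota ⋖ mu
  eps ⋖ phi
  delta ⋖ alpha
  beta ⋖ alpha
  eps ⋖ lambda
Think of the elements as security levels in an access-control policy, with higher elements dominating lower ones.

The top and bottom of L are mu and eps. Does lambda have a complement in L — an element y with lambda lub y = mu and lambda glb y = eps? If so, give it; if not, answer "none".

Need y with lambda ∨ y = mu and lambda ∧ y = eps.
Checking each element gives: iota.

iota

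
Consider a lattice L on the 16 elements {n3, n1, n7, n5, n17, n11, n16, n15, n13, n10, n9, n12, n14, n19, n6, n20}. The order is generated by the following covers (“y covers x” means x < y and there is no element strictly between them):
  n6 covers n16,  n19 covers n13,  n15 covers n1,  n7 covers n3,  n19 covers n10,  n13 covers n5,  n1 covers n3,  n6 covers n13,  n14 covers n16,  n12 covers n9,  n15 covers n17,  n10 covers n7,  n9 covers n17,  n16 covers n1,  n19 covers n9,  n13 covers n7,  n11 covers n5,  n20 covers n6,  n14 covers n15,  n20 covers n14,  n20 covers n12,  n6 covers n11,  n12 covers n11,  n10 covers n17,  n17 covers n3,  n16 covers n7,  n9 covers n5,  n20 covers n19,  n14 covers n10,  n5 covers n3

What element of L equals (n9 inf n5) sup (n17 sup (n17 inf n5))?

n9

n9 ∧ n5 = n5
n17 ∧ n5 = n3
n17 ∨ n3 = n17
n5 ∨ n17 = n9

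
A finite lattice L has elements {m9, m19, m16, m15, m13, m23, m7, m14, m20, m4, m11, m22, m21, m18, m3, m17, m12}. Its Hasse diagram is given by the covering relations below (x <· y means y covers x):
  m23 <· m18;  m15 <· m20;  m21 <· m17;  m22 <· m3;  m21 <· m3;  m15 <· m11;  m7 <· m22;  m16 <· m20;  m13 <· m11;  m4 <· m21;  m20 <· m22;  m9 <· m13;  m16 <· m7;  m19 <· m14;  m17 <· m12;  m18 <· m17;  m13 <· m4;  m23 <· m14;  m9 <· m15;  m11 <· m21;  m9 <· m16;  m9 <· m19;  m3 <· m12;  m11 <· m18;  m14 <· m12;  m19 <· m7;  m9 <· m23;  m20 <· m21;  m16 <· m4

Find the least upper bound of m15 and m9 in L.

Common upper bounds of {m15, m9}: m11, m12, m15, m17, m18, m20, m21, m22, m3.
The least among these is m15.

m15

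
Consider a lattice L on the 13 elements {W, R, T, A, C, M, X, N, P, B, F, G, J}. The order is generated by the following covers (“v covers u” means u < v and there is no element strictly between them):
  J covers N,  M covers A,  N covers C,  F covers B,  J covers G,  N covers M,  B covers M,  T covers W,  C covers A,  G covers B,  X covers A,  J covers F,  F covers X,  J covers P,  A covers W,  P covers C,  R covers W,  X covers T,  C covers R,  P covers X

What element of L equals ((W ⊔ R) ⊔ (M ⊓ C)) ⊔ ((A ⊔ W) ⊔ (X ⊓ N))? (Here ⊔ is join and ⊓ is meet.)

C

W ∨ R = R
M ∧ C = A
R ∨ A = C
A ∨ W = A
X ∧ N = A
A ∨ A = A
C ∨ A = C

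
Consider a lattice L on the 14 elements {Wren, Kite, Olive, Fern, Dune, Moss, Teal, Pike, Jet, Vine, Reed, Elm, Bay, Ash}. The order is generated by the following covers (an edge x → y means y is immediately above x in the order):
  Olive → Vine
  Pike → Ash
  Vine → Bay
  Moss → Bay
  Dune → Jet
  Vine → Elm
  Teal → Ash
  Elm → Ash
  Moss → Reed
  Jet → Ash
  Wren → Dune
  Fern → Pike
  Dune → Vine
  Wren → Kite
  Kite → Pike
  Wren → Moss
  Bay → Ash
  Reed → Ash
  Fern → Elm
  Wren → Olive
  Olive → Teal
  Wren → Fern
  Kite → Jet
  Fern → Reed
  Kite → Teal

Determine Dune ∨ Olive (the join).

Vine

Common upper bounds of {Dune, Olive}: Ash, Bay, Elm, Vine.
The least among these is Vine.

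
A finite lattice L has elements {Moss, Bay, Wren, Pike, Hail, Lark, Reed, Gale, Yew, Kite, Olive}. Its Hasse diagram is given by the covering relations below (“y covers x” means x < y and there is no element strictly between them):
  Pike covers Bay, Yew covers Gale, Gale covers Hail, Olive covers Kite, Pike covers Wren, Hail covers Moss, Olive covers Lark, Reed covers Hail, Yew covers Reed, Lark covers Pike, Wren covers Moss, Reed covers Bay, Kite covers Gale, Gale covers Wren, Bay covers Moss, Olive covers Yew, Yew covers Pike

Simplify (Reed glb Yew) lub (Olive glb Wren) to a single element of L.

Yew

Reed ∧ Yew = Reed
Olive ∧ Wren = Wren
Reed ∨ Wren = Yew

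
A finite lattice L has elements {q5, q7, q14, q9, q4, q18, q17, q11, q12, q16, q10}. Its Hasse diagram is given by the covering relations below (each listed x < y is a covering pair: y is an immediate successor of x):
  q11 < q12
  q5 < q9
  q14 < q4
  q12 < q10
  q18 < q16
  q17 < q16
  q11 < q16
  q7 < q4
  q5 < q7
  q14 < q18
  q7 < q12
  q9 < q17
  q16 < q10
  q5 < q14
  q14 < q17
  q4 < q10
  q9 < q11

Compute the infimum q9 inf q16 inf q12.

q9

Common lower bounds of {q9, q16, q12}: q5, q9.
The greatest among these is q9.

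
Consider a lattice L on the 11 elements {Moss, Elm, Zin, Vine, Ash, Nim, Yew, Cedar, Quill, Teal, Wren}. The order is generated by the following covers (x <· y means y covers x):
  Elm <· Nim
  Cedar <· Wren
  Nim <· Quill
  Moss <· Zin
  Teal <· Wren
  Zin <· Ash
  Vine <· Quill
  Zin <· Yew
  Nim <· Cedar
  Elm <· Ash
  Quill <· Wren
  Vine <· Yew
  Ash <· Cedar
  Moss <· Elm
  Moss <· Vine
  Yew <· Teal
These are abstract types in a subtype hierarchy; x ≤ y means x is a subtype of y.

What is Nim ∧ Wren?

Common lower bounds of {Nim, Wren}: Elm, Moss, Nim.
The greatest among these is Nim.

Nim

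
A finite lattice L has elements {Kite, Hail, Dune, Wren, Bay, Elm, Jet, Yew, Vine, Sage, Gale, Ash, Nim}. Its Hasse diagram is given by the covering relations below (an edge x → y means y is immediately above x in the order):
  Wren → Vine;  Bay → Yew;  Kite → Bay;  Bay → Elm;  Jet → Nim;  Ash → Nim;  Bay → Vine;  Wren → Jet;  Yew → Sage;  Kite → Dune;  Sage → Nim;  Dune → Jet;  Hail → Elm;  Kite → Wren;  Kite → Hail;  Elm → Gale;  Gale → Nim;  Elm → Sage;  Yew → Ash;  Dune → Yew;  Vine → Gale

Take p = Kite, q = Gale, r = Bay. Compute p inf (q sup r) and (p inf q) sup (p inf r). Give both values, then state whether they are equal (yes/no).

Kite; Kite; yes

q sup r = Gale, so p inf (q sup r) = Kite inf Gale = Kite.
p inf q = Kite and p inf r = Kite, so (p inf q) sup (p inf r) = Kite sup Kite = Kite.
Equal: yes.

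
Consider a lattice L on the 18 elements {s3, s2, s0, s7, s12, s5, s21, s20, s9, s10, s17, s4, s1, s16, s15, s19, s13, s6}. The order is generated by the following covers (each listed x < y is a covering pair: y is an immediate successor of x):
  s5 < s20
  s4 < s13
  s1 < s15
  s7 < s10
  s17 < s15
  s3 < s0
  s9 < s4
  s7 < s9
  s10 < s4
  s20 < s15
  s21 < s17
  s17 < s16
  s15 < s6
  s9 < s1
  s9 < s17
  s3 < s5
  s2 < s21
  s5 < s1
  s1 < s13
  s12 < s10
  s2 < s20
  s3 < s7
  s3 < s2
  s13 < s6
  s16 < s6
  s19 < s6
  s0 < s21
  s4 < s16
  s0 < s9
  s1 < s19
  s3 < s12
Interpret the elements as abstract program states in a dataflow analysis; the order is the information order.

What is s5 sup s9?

Common upper bounds of {s5, s9}: s1, s13, s15, s19, s6.
The least among these is s1.

s1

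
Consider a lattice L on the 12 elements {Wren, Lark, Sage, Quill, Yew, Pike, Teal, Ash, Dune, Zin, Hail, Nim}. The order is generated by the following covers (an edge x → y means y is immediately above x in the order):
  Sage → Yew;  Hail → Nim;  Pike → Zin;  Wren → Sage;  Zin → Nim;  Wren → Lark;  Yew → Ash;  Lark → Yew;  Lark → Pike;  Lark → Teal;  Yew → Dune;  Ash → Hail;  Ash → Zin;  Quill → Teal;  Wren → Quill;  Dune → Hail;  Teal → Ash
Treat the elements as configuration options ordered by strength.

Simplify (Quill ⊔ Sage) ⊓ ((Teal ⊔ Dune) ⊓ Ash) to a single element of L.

Ash

Quill ∨ Sage = Ash
Teal ∨ Dune = Hail
Hail ∧ Ash = Ash
Ash ∧ Ash = Ash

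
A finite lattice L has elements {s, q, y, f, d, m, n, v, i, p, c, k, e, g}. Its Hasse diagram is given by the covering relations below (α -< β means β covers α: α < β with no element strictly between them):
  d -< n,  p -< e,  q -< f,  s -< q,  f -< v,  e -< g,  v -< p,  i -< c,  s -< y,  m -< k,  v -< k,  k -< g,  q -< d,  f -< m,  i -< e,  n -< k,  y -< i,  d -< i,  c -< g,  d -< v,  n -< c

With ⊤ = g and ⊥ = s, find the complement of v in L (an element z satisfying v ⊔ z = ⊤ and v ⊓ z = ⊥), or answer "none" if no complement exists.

none

For every candidate z, either v ∨ z ≠ g or v ∧ z ≠ s; no complement exists.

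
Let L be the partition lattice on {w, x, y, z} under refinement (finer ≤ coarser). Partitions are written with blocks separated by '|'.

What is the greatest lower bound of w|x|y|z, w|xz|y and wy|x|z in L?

w|x|y|z

Common lower bounds of {w|x|y|z, w|xz|y, wy|x|z}: w|x|y|z.
The greatest among these is w|x|y|z.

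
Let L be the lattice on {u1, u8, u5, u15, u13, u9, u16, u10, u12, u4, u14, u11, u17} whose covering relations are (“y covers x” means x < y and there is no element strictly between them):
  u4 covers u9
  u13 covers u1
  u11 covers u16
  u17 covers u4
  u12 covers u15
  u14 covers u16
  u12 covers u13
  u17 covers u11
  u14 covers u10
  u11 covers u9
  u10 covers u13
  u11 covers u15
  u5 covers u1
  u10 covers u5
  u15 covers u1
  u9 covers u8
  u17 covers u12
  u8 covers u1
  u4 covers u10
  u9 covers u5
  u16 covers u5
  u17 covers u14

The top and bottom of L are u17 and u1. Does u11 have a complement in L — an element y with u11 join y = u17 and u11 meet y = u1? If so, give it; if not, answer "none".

Need y with u11 ∨ y = u17 and u11 ∧ y = u1.
Checking each element gives: u13.

u13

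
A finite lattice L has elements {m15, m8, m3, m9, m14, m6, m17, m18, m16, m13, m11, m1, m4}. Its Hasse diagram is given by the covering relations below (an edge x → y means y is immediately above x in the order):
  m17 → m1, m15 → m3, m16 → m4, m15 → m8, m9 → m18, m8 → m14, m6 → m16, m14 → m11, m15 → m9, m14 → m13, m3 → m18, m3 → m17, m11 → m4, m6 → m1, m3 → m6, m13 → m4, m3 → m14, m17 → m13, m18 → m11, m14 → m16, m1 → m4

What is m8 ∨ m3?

Common upper bounds of {m8, m3}: m11, m13, m14, m16, m4.
The least among these is m14.

m14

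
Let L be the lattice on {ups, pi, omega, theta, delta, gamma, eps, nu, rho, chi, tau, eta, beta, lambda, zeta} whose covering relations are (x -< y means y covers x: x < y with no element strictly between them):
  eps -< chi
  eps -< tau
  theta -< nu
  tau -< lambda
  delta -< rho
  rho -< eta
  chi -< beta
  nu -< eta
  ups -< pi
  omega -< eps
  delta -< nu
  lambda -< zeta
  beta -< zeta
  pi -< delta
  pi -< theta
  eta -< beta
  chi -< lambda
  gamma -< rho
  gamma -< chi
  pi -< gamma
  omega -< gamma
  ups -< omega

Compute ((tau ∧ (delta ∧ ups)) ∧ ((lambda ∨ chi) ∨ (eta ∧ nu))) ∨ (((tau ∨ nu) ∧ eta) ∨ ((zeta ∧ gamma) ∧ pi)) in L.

delta ∧ ups = ups
tau ∧ ups = ups
lambda ∨ chi = lambda
eta ∧ nu = nu
lambda ∨ nu = zeta
ups ∧ zeta = ups
tau ∨ nu = zeta
zeta ∧ eta = eta
zeta ∧ gamma = gamma
gamma ∧ pi = pi
eta ∨ pi = eta
ups ∨ eta = eta

eta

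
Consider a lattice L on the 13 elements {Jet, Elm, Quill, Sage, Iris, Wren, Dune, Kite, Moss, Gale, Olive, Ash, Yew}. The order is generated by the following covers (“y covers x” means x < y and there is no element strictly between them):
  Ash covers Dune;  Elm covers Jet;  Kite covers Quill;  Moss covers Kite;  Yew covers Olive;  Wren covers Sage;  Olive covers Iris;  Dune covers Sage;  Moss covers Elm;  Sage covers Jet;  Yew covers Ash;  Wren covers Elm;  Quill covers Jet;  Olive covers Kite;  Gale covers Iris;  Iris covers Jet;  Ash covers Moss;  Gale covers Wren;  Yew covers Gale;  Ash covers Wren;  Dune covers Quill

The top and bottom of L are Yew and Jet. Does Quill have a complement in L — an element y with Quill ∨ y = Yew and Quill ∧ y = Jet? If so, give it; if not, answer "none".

Need y with Quill ∨ y = Yew and Quill ∧ y = Jet.
Checking each element gives: Gale.

Gale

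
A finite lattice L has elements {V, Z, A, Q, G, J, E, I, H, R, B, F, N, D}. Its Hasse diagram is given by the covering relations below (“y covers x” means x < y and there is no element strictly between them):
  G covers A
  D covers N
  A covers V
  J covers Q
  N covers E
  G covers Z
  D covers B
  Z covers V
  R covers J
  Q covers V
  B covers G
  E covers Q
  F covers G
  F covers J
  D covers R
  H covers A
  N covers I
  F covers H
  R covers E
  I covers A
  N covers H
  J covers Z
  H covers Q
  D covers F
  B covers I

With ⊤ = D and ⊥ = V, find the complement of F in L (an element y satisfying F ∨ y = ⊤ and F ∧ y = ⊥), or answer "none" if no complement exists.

For every candidate y, either F ∨ y ≠ D or F ∧ y ≠ V; no complement exists.

none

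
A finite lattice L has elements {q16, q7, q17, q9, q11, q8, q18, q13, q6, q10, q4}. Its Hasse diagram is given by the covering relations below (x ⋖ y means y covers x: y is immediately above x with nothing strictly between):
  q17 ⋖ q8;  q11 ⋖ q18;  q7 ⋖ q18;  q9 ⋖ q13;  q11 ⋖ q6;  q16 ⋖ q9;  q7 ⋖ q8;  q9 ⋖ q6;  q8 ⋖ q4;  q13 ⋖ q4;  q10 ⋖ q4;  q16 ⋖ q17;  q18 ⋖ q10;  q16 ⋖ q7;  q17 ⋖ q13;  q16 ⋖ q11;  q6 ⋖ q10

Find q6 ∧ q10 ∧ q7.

Common lower bounds of {q6, q10, q7}: q16.
The greatest among these is q16.

q16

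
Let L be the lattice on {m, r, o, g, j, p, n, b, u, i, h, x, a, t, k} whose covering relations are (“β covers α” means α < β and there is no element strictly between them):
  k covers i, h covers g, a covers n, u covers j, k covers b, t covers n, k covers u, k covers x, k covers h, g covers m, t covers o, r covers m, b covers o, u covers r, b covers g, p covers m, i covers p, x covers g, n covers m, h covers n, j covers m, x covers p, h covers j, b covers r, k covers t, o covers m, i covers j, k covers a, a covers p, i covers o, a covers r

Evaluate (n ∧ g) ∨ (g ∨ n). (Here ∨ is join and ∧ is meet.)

n ∧ g = m
g ∨ n = h
m ∨ h = h

h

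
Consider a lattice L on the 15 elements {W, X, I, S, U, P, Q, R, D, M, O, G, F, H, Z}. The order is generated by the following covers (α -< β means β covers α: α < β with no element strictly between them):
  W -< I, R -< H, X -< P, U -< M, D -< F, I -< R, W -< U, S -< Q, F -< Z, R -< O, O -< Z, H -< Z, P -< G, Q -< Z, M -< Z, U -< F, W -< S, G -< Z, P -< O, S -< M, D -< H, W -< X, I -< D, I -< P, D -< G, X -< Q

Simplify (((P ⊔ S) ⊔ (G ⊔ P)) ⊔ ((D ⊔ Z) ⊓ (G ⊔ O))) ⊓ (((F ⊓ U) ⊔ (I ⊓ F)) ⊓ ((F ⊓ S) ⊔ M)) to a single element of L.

U

P ∨ S = Z
G ∨ P = G
Z ∨ G = Z
D ∨ Z = Z
G ∨ O = Z
Z ∧ Z = Z
Z ∨ Z = Z
F ∧ U = U
I ∧ F = I
U ∨ I = F
F ∧ S = W
W ∨ M = M
F ∧ M = U
Z ∧ U = U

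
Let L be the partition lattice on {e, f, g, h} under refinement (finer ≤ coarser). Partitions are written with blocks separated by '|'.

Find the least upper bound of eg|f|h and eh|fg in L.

The join of eg|f|h and eh|fg merges any blocks that overlap across the partitions, giving efgh.

efgh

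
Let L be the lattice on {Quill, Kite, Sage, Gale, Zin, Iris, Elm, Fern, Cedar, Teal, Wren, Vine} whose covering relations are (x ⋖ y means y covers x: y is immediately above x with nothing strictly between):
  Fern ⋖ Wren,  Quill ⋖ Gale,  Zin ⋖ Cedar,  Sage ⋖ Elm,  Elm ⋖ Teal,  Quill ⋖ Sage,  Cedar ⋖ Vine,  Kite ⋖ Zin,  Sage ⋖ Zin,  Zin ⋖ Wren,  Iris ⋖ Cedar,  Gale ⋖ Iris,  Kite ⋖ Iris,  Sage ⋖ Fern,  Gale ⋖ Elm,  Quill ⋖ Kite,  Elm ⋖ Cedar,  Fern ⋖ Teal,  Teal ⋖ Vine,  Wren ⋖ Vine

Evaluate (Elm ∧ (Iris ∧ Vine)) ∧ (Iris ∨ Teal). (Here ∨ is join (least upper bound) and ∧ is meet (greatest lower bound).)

Iris ∧ Vine = Iris
Elm ∧ Iris = Gale
Iris ∨ Teal = Vine
Gale ∧ Vine = Gale

Gale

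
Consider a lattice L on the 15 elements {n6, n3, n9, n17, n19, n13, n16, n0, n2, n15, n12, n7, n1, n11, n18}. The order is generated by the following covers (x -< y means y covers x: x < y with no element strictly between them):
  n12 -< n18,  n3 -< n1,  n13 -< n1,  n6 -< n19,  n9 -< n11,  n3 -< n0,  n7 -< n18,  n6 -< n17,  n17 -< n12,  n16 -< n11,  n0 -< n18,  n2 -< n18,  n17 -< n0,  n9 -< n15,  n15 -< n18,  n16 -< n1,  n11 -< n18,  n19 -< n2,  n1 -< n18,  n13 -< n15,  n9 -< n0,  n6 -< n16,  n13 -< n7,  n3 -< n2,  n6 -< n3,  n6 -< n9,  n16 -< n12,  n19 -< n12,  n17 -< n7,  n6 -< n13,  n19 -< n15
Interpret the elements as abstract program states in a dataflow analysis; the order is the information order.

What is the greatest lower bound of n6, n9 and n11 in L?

n6

Common lower bounds of {n6, n9, n11}: n6.
The greatest among these is n6.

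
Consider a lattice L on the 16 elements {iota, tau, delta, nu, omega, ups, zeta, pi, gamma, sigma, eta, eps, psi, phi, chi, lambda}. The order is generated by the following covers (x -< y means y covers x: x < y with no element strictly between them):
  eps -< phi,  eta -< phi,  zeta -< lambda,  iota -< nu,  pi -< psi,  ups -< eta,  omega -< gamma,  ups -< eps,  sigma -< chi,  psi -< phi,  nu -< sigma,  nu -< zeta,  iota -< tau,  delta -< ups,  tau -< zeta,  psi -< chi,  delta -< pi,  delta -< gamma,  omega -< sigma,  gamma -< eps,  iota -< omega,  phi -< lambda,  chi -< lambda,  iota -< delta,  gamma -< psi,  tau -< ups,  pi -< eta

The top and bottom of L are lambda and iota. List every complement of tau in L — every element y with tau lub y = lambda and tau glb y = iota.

Need y with tau ∨ y = lambda and tau ∧ y = iota.
Checking each element gives: chi, sigma.

chi, sigma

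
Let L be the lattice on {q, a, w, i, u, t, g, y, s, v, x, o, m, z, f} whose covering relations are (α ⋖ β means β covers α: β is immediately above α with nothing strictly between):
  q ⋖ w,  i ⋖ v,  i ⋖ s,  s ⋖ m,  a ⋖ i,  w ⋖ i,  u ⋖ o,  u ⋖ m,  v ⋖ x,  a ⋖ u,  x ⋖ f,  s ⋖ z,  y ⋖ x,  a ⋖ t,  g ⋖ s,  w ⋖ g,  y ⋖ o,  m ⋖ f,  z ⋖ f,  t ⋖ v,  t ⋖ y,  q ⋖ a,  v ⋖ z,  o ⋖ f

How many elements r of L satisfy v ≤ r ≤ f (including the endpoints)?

The interval [v, f] = {f, v, x, z}, which has 4 elements.

4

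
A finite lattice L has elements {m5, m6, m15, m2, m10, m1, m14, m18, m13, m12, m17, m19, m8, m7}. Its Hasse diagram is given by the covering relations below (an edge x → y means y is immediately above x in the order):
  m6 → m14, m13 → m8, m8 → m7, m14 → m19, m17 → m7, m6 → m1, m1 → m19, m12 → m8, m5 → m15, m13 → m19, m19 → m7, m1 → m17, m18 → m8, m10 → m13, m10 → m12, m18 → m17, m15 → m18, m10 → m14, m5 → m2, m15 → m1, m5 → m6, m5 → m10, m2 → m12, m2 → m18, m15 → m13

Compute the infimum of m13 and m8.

m13

Common lower bounds of {m13, m8}: m10, m13, m15, m5.
The greatest among these is m13.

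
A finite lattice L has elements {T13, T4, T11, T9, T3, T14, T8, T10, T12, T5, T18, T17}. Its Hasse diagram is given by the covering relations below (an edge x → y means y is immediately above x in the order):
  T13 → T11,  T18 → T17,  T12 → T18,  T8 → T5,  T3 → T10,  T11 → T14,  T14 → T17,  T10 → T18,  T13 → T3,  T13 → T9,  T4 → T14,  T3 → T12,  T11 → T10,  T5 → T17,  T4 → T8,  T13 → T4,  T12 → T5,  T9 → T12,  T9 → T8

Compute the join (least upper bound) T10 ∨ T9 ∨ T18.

Common upper bounds of {T10, T9, T18}: T17, T18.
The least among these is T18.

T18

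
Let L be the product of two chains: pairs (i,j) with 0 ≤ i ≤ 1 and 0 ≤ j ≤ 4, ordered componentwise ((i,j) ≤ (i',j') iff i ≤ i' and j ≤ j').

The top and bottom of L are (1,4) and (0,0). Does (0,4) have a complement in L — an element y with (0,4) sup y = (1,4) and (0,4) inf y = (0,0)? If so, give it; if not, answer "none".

Need y with (0,4) ∨ y = (1,4) and (0,4) ∧ y = (0,0).
Checking each element gives: (1,0).

(1,0)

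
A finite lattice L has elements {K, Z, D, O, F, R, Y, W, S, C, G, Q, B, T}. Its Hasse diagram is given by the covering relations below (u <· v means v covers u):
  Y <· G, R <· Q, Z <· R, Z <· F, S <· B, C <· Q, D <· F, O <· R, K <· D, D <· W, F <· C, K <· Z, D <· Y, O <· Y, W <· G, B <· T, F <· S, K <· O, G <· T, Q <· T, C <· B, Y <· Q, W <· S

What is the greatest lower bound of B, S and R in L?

Z

Common lower bounds of {B, S, R}: K, Z.
The greatest among these is Z.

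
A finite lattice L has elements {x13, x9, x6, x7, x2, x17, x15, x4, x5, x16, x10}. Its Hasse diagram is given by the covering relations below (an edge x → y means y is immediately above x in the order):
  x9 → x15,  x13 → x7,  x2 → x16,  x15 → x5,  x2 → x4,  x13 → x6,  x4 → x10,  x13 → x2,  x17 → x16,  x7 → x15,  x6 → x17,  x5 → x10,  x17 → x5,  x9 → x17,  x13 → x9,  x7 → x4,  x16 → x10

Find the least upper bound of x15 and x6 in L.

Common upper bounds of {x15, x6}: x10, x5.
The least among these is x5.

x5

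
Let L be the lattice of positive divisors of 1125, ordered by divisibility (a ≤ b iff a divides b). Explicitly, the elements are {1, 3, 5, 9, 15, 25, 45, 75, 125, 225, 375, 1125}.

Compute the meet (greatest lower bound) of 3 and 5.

Common lower bounds of {3, 5}: 1.
The greatest among these is 1.

1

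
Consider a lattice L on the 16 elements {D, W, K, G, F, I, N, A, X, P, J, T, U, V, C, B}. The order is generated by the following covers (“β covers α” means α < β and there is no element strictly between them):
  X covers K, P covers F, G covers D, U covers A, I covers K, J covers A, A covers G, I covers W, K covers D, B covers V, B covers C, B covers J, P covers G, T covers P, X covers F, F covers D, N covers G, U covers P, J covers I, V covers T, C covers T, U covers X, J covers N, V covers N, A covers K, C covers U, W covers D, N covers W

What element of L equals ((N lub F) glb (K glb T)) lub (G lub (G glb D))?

G

N ∨ F = V
K ∧ T = D
V ∧ D = D
G ∧ D = D
G ∨ D = G
D ∨ G = G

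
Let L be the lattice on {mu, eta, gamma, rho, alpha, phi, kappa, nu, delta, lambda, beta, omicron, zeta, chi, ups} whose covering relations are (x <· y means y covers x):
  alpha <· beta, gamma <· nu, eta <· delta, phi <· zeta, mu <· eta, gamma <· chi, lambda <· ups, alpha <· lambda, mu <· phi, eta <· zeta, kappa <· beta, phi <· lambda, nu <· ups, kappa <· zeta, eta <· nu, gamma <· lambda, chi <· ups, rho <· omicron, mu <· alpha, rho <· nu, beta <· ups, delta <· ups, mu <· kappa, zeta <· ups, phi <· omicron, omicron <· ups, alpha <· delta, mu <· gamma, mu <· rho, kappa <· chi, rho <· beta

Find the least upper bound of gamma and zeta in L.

Common upper bounds of {gamma, zeta}: ups.
The least among these is ups.

ups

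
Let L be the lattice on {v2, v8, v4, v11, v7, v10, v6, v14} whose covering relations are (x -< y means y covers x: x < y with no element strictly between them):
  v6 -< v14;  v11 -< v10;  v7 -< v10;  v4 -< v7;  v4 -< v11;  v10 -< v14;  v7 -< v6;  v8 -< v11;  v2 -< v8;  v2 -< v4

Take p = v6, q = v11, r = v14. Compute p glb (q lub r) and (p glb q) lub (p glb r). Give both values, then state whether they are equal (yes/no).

q lub r = v14, so p glb (q lub r) = v6 glb v14 = v6.
p glb q = v4 and p glb r = v6, so (p glb q) lub (p glb r) = v4 lub v6 = v6.
Equal: yes.

v6; v6; yes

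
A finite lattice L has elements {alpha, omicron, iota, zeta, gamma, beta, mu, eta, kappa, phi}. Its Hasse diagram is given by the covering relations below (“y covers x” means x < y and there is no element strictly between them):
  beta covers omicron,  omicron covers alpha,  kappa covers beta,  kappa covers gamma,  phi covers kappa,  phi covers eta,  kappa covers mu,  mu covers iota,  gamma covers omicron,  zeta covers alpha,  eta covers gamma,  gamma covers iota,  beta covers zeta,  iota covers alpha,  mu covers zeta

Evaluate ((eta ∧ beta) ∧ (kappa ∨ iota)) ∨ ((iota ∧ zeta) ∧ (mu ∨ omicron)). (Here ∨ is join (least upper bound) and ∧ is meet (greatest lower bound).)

omicron

eta ∧ beta = omicron
kappa ∨ iota = kappa
omicron ∧ kappa = omicron
iota ∧ zeta = alpha
mu ∨ omicron = kappa
alpha ∧ kappa = alpha
omicron ∨ alpha = omicron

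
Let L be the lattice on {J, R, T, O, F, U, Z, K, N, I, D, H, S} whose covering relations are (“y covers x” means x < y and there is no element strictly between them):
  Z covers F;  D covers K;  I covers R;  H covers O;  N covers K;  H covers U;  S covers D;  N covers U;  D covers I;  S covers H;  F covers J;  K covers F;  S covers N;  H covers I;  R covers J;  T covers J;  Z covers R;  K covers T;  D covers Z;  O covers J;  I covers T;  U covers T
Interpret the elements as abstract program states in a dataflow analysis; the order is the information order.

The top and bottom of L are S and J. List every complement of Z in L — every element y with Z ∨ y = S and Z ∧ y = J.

Need y with Z ∨ y = S and Z ∧ y = J.
Checking each element gives: O, U.

O, U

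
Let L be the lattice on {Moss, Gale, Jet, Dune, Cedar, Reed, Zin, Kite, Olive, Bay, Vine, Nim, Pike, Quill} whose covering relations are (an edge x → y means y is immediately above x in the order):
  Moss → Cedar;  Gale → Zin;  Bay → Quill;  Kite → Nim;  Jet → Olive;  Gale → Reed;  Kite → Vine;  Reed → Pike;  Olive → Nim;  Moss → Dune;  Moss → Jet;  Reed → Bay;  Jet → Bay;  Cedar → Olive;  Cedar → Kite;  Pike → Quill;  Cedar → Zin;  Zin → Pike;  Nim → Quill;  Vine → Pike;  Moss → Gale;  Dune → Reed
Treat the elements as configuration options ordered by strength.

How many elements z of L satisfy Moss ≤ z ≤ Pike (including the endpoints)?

9

The interval [Moss, Pike] = {Cedar, Dune, Gale, Kite, Moss, Pike, Reed, Vine, Zin}, which has 9 elements.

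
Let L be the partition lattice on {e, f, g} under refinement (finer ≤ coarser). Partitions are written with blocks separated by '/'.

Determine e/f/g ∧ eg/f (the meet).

e/f/g

Common lower bounds of {e/f/g, eg/f}: e/f/g.
The greatest among these is e/f/g.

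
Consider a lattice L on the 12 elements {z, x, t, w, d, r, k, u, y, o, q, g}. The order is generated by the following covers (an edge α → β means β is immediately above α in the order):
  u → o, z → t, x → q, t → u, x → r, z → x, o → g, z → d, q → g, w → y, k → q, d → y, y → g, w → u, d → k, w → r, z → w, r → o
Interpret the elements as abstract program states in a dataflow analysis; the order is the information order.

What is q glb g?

Common lower bounds of {q, g}: d, k, q, x, z.
The greatest among these is q.

q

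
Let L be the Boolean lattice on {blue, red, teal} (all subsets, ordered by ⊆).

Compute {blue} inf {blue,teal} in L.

{blue} ∧ {blue,teal} = {blue}

{blue}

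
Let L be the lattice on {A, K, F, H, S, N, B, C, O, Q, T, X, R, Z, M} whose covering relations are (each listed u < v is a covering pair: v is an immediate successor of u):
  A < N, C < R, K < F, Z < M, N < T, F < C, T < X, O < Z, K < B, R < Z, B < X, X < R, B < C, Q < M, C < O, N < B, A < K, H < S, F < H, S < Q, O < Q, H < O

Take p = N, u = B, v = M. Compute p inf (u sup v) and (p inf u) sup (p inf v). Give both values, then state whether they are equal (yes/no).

N; N; yes

u sup v = M, so p inf (u sup v) = N inf M = N.
p inf u = N and p inf v = N, so (p inf u) sup (p inf v) = N sup N = N.
Equal: yes.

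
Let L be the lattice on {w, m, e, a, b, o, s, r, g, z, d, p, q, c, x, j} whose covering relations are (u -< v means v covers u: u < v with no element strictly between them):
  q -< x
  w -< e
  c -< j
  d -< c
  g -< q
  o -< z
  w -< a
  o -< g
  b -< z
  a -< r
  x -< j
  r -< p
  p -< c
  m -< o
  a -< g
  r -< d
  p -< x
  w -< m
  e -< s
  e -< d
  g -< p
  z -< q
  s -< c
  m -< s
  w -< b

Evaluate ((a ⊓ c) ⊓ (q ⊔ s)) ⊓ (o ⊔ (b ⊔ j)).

a ∧ c = a
q ∨ s = j
a ∧ j = a
b ∨ j = j
o ∨ j = j
a ∧ j = a

a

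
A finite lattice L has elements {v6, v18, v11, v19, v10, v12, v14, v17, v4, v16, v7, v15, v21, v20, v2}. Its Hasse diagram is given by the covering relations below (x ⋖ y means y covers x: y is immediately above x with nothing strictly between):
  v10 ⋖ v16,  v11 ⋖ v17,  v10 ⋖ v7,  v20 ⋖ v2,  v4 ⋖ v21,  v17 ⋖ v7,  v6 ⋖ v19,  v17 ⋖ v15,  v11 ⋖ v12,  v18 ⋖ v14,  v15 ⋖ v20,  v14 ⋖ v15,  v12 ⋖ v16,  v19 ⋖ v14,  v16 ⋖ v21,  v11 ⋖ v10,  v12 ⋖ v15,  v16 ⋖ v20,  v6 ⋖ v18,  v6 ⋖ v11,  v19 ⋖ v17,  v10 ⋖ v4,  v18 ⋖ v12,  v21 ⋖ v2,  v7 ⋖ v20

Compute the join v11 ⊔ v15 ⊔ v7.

v20

Common upper bounds of {v11, v15, v7}: v2, v20.
The least among these is v20.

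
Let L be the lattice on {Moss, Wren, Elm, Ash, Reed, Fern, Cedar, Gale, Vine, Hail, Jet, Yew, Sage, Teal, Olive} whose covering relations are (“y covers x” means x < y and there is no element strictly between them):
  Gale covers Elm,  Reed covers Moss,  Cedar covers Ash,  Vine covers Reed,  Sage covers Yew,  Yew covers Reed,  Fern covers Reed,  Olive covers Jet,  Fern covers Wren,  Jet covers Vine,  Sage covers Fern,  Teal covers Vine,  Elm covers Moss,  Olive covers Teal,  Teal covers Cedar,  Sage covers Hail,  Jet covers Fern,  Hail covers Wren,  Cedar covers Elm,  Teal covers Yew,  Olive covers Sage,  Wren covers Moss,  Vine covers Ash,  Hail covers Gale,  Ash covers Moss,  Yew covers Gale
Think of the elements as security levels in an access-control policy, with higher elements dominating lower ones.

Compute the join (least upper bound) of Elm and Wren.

Common upper bounds of {Elm, Wren}: Hail, Olive, Sage.
The least among these is Hail.

Hail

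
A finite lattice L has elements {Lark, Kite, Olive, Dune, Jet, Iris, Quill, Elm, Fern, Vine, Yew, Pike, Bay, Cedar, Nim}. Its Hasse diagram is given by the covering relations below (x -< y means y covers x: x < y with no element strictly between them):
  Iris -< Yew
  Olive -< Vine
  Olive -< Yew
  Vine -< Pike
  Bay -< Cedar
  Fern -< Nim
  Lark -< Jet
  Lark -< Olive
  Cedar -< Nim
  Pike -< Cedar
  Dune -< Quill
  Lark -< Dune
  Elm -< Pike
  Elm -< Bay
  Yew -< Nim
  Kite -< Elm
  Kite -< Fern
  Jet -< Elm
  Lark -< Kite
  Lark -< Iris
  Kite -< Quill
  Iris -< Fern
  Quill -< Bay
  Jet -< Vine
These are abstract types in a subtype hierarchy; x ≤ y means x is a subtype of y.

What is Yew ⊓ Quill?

Lark

Common lower bounds of {Yew, Quill}: Lark.
The greatest among these is Lark.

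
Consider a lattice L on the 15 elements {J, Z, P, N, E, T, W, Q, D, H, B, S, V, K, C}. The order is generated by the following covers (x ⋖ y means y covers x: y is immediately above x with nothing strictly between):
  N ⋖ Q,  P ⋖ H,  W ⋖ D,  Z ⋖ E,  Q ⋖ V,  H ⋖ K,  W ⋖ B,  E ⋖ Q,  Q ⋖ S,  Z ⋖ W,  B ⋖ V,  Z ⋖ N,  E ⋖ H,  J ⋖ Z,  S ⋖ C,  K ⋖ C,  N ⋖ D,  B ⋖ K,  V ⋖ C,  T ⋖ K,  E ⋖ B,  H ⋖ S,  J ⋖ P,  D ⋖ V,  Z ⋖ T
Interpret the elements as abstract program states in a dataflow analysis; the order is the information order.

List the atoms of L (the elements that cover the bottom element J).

P, Z

The atoms are exactly the elements that cover J: P, Z.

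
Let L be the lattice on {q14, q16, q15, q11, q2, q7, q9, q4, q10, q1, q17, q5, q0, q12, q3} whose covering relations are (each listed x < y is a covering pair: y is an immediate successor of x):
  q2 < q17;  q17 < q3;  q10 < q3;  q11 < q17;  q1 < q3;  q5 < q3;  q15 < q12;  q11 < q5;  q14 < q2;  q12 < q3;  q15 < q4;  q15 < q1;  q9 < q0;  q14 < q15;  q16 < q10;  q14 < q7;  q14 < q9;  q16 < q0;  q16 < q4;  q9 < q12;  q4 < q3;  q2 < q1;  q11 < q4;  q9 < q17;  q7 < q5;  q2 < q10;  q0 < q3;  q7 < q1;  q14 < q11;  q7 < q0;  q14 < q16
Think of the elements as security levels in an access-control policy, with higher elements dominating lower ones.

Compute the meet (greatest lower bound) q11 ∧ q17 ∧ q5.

q11

Common lower bounds of {q11, q17, q5}: q11, q14.
The greatest among these is q11.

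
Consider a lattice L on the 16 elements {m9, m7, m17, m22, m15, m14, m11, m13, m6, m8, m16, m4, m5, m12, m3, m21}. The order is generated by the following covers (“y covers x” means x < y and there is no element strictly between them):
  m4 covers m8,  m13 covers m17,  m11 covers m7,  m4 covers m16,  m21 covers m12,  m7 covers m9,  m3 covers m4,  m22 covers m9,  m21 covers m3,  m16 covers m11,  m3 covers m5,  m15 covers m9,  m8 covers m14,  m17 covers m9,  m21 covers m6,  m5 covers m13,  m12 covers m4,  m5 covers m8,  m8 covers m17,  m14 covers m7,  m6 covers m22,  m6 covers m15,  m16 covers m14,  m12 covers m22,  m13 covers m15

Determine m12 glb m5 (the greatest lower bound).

m8

Common lower bounds of {m12, m5}: m14, m17, m7, m8, m9.
The greatest among these is m8.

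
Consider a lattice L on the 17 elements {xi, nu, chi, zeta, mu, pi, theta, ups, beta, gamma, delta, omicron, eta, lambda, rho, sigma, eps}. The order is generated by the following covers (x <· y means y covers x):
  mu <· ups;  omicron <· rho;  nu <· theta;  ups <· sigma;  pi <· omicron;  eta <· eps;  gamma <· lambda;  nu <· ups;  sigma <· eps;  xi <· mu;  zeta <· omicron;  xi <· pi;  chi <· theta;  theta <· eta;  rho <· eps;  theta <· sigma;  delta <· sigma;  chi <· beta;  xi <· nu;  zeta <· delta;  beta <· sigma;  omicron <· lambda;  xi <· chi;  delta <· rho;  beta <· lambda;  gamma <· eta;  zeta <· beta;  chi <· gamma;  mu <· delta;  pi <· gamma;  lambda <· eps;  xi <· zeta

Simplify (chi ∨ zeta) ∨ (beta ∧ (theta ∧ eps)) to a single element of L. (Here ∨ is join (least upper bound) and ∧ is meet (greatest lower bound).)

chi ∨ zeta = beta
theta ∧ eps = theta
beta ∧ theta = chi
beta ∨ chi = beta

beta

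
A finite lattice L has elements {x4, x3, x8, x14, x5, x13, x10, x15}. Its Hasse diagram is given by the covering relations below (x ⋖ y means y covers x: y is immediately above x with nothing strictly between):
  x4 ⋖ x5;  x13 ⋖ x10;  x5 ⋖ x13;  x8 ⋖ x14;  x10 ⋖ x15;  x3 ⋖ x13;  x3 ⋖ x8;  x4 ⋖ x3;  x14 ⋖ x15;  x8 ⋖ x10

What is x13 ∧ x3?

x3

Common lower bounds of {x13, x3}: x3, x4.
The greatest among these is x3.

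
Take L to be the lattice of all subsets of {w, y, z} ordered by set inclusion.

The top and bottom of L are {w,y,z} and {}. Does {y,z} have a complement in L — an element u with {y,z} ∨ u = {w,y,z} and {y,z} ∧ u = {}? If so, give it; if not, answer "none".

Need u with {y,z} ∨ u = {w,y,z} and {y,z} ∧ u = {}.
Checking each element gives: {w}.

{w}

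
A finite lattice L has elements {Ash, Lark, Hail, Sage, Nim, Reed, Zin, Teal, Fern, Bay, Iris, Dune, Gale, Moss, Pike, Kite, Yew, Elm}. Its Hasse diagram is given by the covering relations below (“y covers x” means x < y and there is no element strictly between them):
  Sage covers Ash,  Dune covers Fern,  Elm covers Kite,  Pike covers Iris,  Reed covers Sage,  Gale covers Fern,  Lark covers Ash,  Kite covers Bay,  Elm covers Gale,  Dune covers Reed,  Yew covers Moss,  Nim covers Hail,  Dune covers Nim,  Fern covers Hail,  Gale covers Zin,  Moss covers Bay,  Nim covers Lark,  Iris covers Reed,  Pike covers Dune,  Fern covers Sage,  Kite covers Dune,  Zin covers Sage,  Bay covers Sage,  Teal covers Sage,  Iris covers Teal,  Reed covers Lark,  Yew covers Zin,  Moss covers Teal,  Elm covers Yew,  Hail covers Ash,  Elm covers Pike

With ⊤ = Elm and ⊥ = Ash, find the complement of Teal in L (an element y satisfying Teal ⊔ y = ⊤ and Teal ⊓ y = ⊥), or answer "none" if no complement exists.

none

For every candidate y, either Teal ∨ y ≠ Elm or Teal ∧ y ≠ Ash; no complement exists.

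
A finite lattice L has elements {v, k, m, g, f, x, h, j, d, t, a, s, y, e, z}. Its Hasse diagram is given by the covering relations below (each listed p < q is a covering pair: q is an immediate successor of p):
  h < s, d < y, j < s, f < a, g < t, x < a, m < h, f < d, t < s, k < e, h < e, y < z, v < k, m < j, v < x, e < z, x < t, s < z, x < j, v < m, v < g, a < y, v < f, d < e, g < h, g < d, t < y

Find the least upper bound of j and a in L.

z

Common upper bounds of {j, a}: z.
The least among these is z.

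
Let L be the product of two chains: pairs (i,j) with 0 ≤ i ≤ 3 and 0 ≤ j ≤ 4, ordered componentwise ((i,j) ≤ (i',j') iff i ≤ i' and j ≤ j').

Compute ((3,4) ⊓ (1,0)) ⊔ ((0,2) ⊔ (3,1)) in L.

(3,4) ∧ (1,0) = (1,0)
(0,2) ∨ (3,1) = (3,2)
(1,0) ∨ (3,2) = (3,2)

(3,2)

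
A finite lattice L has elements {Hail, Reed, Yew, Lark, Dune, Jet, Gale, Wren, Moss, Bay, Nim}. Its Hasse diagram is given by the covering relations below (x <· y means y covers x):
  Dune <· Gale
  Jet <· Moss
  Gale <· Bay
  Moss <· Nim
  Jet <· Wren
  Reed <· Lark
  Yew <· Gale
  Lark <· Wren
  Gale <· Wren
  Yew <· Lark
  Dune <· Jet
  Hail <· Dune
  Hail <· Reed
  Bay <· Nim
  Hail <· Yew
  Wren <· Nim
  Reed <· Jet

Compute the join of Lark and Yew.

Common upper bounds of {Lark, Yew}: Lark, Nim, Wren.
The least among these is Lark.

Lark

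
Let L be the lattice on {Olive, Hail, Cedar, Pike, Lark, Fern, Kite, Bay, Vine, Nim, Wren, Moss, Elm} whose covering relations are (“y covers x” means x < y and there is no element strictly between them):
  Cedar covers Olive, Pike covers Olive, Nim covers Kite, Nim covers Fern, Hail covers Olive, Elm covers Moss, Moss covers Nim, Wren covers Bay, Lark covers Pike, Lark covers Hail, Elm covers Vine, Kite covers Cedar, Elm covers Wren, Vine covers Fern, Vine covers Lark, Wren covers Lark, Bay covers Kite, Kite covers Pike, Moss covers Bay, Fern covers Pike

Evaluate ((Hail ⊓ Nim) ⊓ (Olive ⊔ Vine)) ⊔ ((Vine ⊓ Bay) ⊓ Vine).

Hail ∧ Nim = Olive
Olive ∨ Vine = Vine
Olive ∧ Vine = Olive
Vine ∧ Bay = Pike
Pike ∧ Vine = Pike
Olive ∨ Pike = Pike

Pike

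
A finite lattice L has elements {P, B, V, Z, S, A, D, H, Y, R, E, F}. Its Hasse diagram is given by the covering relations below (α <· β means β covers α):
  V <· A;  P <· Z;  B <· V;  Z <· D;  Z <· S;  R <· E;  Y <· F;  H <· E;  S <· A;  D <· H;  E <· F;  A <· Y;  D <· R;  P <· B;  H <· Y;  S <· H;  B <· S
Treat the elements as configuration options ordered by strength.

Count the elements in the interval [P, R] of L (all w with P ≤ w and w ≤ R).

The interval [P, R] = {D, P, R, Z}, which has 4 elements.

4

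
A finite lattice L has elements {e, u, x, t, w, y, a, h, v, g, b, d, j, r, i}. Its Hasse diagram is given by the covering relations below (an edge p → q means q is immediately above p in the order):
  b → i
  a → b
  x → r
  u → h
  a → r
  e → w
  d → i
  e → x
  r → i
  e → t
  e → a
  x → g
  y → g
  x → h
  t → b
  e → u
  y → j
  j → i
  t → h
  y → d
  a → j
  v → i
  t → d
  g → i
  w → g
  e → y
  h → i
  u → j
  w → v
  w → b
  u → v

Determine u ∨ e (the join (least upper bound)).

u

Common upper bounds of {u, e}: h, i, j, u, v.
The least among these is u.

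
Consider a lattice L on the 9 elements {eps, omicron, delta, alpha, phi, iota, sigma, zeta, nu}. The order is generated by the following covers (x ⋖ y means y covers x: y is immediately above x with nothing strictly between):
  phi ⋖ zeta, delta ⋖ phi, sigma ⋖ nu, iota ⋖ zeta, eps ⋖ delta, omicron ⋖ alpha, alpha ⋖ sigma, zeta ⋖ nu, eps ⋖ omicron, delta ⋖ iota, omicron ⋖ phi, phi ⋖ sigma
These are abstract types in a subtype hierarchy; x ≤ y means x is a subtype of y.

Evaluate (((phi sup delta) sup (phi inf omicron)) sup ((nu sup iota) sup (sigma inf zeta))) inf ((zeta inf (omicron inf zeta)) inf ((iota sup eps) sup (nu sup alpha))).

phi ∨ delta = phi
phi ∧ omicron = omicron
phi ∨ omicron = phi
nu ∨ iota = nu
sigma ∧ zeta = phi
nu ∨ phi = nu
phi ∨ nu = nu
omicron ∧ zeta = omicron
zeta ∧ omicron = omicron
iota ∨ eps = iota
nu ∨ alpha = nu
iota ∨ nu = nu
omicron ∧ nu = omicron
nu ∧ omicron = omicron

omicron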